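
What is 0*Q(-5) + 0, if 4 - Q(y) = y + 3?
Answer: 0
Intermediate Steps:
Q(y) = 1 - y (Q(y) = 4 - (y + 3) = 4 - (3 + y) = 4 + (-3 - y) = 1 - y)
0*Q(-5) + 0 = 0*(1 - 1*(-5)) + 0 = 0*(1 + 5) + 0 = 0*6 + 0 = 0 + 0 = 0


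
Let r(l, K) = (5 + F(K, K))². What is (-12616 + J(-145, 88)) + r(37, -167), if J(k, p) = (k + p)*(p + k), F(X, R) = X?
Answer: 16877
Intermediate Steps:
J(k, p) = (k + p)² (J(k, p) = (k + p)*(k + p) = (k + p)²)
r(l, K) = (5 + K)²
(-12616 + J(-145, 88)) + r(37, -167) = (-12616 + (-145 + 88)²) + (5 - 167)² = (-12616 + (-57)²) + (-162)² = (-12616 + 3249) + 26244 = -9367 + 26244 = 16877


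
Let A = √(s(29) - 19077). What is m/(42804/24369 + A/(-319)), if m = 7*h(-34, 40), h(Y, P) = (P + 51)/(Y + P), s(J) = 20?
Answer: 178875582879994/3139074273631 + 1915424251741*I*√19057/18834445641786 ≈ 56.984 + 14.039*I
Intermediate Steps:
A = I*√19057 (A = √(20 - 19077) = √(-19057) = I*√19057 ≈ 138.05*I)
h(Y, P) = (51 + P)/(P + Y)
m = 637/6 (m = 7*((51 + 40)/(40 - 34)) = 7*(91/6) = 637/6 ≈ 106.17)
m/(42804/24369 + A/(-319)) = 637/(6*(42804/24369 + (I*√19057)/(-319))) = 637/(6*(42804*(1/24369) + (I*√19057)*(-1/319))) = 637/(6*(14268/8123 - I*√19057/319))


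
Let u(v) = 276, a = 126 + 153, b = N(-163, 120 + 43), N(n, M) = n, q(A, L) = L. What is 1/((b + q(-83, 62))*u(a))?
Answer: -1/27876 ≈ -3.5873e-5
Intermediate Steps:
b = -163
a = 279
1/((b + q(-83, 62))*u(a)) = 1/((-163 + 62)*276) = (1/276)/(-101) = -1/101*1/276 = -1/27876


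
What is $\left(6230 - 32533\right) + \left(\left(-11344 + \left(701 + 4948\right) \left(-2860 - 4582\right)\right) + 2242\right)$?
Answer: $-42075263$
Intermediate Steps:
$\left(6230 - 32533\right) + \left(\left(-11344 + \left(701 + 4948\right) \left(-2860 - 4582\right)\right) + 2242\right) = -26303 + \left(\left(-11344 + 5649 \left(-7442\right)\right) + 2242\right) = -26303 + \left(\left(-11344 - 42039858\right) + 2242\right) = -26303 + \left(-42051202 + 2242\right) = -26303 - 42048960 = -42075263$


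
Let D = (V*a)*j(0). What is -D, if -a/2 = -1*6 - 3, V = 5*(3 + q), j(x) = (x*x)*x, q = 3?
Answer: 0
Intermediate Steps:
j(x) = x³ (j(x) = x²*x = x³)
V = 30 (V = 5*(3 + 3) = 5*6 = 30)
a = 18 (a = -2*(-1*6 - 3) = -2*(-6 - 3) = -2*(-9) = 18)
D = 0 (D = (30*18)*0³ = 540*0 = 0)
-D = -1*0 = 0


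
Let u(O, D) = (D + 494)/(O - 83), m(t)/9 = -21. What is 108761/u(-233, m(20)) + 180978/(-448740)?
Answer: -514085503951/4562190 ≈ -1.1268e+5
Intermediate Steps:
m(t) = -189 (m(t) = 9*(-21) = -189)
u(O, D) = (494 + D)/(-83 + O)
108761/u(-233, m(20)) + 180978/(-448740) = 108761/(((494 - 189)/(-83 - 233))) + 180978/(-448740) = 108761/((305/(-316))) + 180978*(-1/448740) = 108761/((-1/316*305)) - 30163/74790 = 108761/(-305/316) - 30163/74790 = 108761*(-316/305) - 30163/74790 = -34368476/305 - 30163/74790 = -514085503951/4562190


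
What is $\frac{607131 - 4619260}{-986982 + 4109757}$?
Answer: $- \frac{4012129}{3122775} \approx -1.2848$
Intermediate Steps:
$\frac{607131 - 4619260}{-986982 + 4109757} = - \frac{4012129}{3122775}$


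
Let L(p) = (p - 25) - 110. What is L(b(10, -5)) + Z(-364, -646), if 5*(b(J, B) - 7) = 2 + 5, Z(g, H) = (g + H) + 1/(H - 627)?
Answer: -7234464/6365 ≈ -1136.6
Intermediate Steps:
Z(g, H) = H + g + 1/(-627 + H) (Z(g, H) = (H + g) + 1/(-627 + H) = H + g + 1/(-627 + H))
b(J, B) = 42/5 (b(J, B) = 7 + (2 + 5)/5 = 7 + (⅕)*7 = 7 + 7/5 = 42/5)
L(p) = -135 + p (L(p) = (-25 + p) - 110 = -135 + p)
L(b(10, -5)) + Z(-364, -646) = (-135 + 42/5) + (1 + (-646)² - 627*(-646) - 627*(-364) - 646*(-364))/(-627 - 646) = -633/5 + (1 + 417316 + 405042 + 228228 + 235144)/(-1273) = -633/5 - 1/1273*1285731 = -633/5 - 1285731/1273 = -7234464/6365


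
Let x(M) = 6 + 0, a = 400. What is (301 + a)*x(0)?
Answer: 4206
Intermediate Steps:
x(M) = 6
(301 + a)*x(0) = (301 + 400)*6 = 701*6 = 4206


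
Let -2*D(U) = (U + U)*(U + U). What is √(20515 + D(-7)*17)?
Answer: √18849 ≈ 137.29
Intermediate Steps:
D(U) = -2*U² (D(U) = -(U + U)*(U + U)/2 = -2*U*2*U/2 = -2*U²)
√(20515 + D(-7)*17) = √(20515 - 2*(-7)²*17) = √(20515 - 2*49*17) = √(20515 - 98*17) = √(20515 - 1666) = √18849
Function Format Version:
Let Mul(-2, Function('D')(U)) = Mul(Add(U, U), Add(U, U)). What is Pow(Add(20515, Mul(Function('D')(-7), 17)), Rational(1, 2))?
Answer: Pow(18849, Rational(1, 2)) ≈ 137.29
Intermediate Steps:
Function('D')(U) = Mul(-2, Pow(U, 2)) (Function('D')(U) = Mul(Rational(-1, 2), Mul(Add(U, U), Add(U, U))) = Mul(Rational(-1, 2), Mul(Mul(2, U), Mul(2, U))) = Mul(Rational(-1, 2), Mul(4, Pow(U, 2))) = Mul(-2, Pow(U, 2)))
Pow(Add(20515, Mul(Function('D')(-7), 17)), Rational(1, 2)) = Pow(Add(20515, Mul(Mul(-2, Pow(-7, 2)), 17)), Rational(1, 2)) = Pow(Add(20515, Mul(Mul(-2, 49), 17)), Rational(1, 2)) = Pow(Add(20515, Mul(-98, 17)), Rational(1, 2)) = Pow(Add(20515, -1666), Rational(1, 2)) = Pow(18849, Rational(1, 2))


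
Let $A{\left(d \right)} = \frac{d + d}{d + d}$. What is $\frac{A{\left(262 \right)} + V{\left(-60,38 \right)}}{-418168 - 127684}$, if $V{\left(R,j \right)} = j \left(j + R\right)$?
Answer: $\frac{835}{545852} \approx 0.0015297$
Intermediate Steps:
$A{\left(d \right)} = 1$ ($A{\left(d \right)} = \frac{2 d}{2 d} = 2 d \frac{1}{2 d} = 1$)
$V{\left(R,j \right)} = j \left(R + j\right)$
$\frac{A{\left(262 \right)} + V{\left(-60,38 \right)}}{-418168 - 127684} = \frac{1 + 38 \left(-60 + 38\right)}{-418168 - 127684} = \frac{1 + 38 \left(-22\right)}{-545852} = \left(1 - 836\right) \left(- \frac{1}{545852}\right) = \left(-835\right) \left(- \frac{1}{545852}\right) = \frac{835}{545852}$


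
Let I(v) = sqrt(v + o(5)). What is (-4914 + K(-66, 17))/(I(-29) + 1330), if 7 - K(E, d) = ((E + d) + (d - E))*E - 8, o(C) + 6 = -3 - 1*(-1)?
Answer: -3531150/1768937 + 2655*I*sqrt(37)/1768937 ≈ -1.9962 + 0.0091296*I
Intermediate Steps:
o(C) = -8 (o(C) = -6 + (-3 - 1*(-1)) = -6 + (-3 + 1) = -6 - 2 = -8)
K(E, d) = 15 - 2*E*d (K(E, d) = 7 - (((E + d) + (d - E))*E - 8) = 7 - ((2*d)*E - 8) = 7 - (2*E*d - 8) = 7 - (-8 + 2*E*d) = 7 + (8 - 2*E*d) = 15 - 2*E*d)
I(v) = sqrt(-8 + v) (I(v) = sqrt(v - 8) = sqrt(-8 + v))
(-4914 + K(-66, 17))/(I(-29) + 1330) = (-4914 + (15 - 2*(-66)*17))/(sqrt(-8 - 29) + 1330) = (-4914 + (15 + 2244))/(sqrt(-37) + 1330) = (-4914 + 2259)/(I*sqrt(37) + 1330) = -2655/(1330 + I*sqrt(37))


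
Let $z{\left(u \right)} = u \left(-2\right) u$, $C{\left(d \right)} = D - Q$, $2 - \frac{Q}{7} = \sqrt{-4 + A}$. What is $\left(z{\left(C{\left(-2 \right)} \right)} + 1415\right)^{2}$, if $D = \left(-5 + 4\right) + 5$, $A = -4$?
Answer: $3368801 + 2238880 i \sqrt{2} \approx 3.3688 \cdot 10^{6} + 3.1663 \cdot 10^{6} i$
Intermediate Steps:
$Q = 14 - 14 i \sqrt{2}$ ($Q = 14 - 7 \sqrt{-4 - 4} = 14 - 7 \sqrt{-8} = 14 - 7 \cdot 2 i \sqrt{2} = 14 - 14 i \sqrt{2} \approx 14.0 - 19.799 i$)
$D = 4$ ($D = -1 + 5 = 4$)
$C{\left(d \right)} = -10 + 14 i \sqrt{2}$ ($C{\left(d \right)} = 4 - \left(14 - 14 i \sqrt{2}\right) = -10 + 14 i \sqrt{2}$)
$z{\left(u \right)} = - 2 u^{2}$ ($z{\left(u \right)} = - 2 u u = - 2 u^{2}$)
$\left(z{\left(C{\left(-2 \right)} \right)} + 1415\right)^{2} = \left(- 2 \left(-10 + 14 i \sqrt{2}\right)^{2} + 1415\right)^{2} = \left(1415 - 2 \left(-10 + 14 i \sqrt{2}\right)^{2}\right)^{2}$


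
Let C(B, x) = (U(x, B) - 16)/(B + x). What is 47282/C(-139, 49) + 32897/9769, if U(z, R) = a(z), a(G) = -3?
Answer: 41571432263/185611 ≈ 2.2397e+5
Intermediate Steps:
U(z, R) = -3
C(B, x) = -19/(B + x) (C(B, x) = (-3 - 16)/(B + x) = -19/(B + x))
47282/C(-139, 49) + 32897/9769 = 47282/((-19/(-139 + 49))) + 32897/9769 = 47282/((-19/(-90))) + 32897*(1/9769) = 47282/((-19*(-1/90))) + 32897/9769 = 47282/(19/90) + 32897/9769 = 47282*(90/19) + 32897/9769 = 4255380/19 + 32897/9769 = 41571432263/185611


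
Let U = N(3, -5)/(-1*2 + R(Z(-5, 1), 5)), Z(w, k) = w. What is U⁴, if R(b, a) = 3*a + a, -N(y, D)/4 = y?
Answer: 16/81 ≈ 0.19753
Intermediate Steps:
N(y, D) = -4*y
R(b, a) = 4*a
U = -⅔ (U = (-4*3)/(-1*2 + 4*5) = -12/(-2 + 20) = -12/18 = -12*1/18 = -⅔ ≈ -0.66667)
U⁴ = (-⅔)⁴ = 16/81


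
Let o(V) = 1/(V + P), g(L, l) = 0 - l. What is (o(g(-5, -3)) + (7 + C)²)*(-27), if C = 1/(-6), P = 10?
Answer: -65667/52 ≈ -1262.8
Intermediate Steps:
g(L, l) = -l
o(V) = 1/(10 + V) (o(V) = 1/(V + 10) = 1/(10 + V))
C = -⅙ ≈ -0.16667
(o(g(-5, -3)) + (7 + C)²)*(-27) = (1/(10 - 1*(-3)) + (7 - ⅙)²)*(-27) = (1/(10 + 3) + (41/6)²)*(-27) = (1/13 + 1681/36)*(-27) = (21889/468)*(-27) = -65667/52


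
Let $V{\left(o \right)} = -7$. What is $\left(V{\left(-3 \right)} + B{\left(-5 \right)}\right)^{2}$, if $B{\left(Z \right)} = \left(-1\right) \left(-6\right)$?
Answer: $1$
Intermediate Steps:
$B{\left(Z \right)} = 6$
$\left(V{\left(-3 \right)} + B{\left(-5 \right)}\right)^{2} = \left(-7 + 6\right)^{2} = \left(-1\right)^{2} = 1$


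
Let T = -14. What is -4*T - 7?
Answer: 49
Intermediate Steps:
-4*T - 7 = -4*(-14) - 7 = 56 - 7 = 49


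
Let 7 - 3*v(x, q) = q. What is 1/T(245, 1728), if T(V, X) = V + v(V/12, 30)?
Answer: 3/712 ≈ 0.0042135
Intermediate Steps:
v(x, q) = 7/3 - q/3
T(V, X) = -23/3 + V (T(V, X) = V + (7/3 - ⅓*30) = V + (7/3 - 10) = V - 23/3 = -23/3 + V)
1/T(245, 1728) = 1/(-23/3 + 245) = 1/(712/3) = 3/712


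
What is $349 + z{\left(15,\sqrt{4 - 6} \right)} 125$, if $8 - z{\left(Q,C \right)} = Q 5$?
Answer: $-8026$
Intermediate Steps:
$z{\left(Q,C \right)} = 8 - 5 Q$ ($z{\left(Q,C \right)} = 8 - Q 5 = 8 - 5 Q$)
$349 + z{\left(15,\sqrt{4 - 6} \right)} 125 = 349 + \left(8 - 75\right) 125 = 349 - 8375 = -8026$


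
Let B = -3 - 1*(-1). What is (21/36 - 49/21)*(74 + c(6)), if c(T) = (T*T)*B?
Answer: -7/2 ≈ -3.5000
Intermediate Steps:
B = -2 (B = -3 + 1 = -2)
c(T) = -2*T**2 (c(T) = (T*T)*(-2) = T**2*(-2) = -2*T**2)
(21/36 - 49/21)*(74 + c(6)) = (21/36 - 49/21)*(74 - 2*6**2) = (21*(1/36) - 49*1/21)*(74 - 2*36) = (7/12 - 7/3)*(74 - 72) = -7/4*2 = -7/2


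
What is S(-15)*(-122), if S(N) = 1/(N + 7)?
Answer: 61/4 ≈ 15.250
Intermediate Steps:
S(N) = 1/(7 + N)
S(-15)*(-122) = -122/(7 - 15) = -122/(-8) = -⅛*(-122) = 61/4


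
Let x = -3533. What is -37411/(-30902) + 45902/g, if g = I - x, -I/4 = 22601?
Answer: 1831467377/2684487642 ≈ 0.68224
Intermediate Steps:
I = -90404 (I = -4*22601 = -90404)
g = -86871 (g = -90404 - 1*(-3533) = -90404 + 3533 = -86871)
-37411/(-30902) + 45902/g = -37411/(-30902) + 45902/(-86871) = -37411*(-1/30902) + 45902*(-1/86871) = 37411/30902 - 45902/86871 = 1831467377/2684487642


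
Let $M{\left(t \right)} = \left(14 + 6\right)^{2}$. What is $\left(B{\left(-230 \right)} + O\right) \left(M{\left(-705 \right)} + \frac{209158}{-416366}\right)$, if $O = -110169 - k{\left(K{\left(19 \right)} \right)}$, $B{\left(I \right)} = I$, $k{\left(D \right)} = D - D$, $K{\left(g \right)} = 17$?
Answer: $- \frac{9181732589779}{208183} \approx -4.4104 \cdot 10^{7}$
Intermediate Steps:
$M{\left(t \right)} = 400$ ($M{\left(t \right)} = 20^{2} = 400$)
$k{\left(D \right)} = 0$
$O = -110169$ ($O = -110169 - 0 = -110169 + 0 = -110169$)
$\left(B{\left(-230 \right)} + O\right) \left(M{\left(-705 \right)} + \frac{209158}{-416366}\right) = \left(-230 - 110169\right) \left(400 + \frac{209158}{-416366}\right) = - 110399 \left(400 + 209158 \left(- \frac{1}{416366}\right)\right) = - 110399 \left(400 - \frac{104579}{208183}\right) = \left(-110399\right) \frac{83168621}{208183} = - \frac{9181732589779}{208183}$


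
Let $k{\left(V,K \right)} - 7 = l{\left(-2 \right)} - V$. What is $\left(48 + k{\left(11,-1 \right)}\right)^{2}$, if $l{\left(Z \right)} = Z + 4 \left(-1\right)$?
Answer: $1444$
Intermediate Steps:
$l{\left(Z \right)} = -4 + Z$ ($l{\left(Z \right)} = Z - 4 = -4 + Z$)
$k{\left(V,K \right)} = 1 - V$ ($k{\left(V,K \right)} = 7 - \left(6 + V\right) = 1 - V$)
$\left(48 + k{\left(11,-1 \right)}\right)^{2} = \left(48 + \left(1 - 11\right)\right)^{2} = \left(48 - 10\right)^{2} = 38^{2} = 1444$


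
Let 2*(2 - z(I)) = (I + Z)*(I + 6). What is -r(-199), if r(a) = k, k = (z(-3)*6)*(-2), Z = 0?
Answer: 78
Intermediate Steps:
z(I) = 2 - I*(6 + I)/2 (z(I) = 2 - (I + 0)*(I + 6)/2 = 2 - I*(6 + I)/2)
k = -78 (k = ((2 - 3*(-3) - ½*(-3)²)*6)*(-2) = ((2 + 9 - ½*9)*6)*(-2) = ((2 + 9 - 9/2)*6)*(-2) = ((13/2)*6)*(-2) = 39*(-2) = -78)
r(a) = -78
-r(-199) = -1*(-78) = 78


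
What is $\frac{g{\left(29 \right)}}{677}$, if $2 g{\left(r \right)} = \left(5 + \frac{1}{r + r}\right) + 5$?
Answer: $\frac{581}{78532} \approx 0.0073983$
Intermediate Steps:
$g{\left(r \right)} = 5 + \frac{1}{4 r}$ ($g{\left(r \right)} = \frac{\left(5 + \frac{1}{r + r}\right) + 5}{2} = \frac{\left(5 + \frac{1}{2 r}\right) + 5}{2} = \frac{10 + \frac{1}{2 r}}{2} = 5 + \frac{1}{4 r}$)
$\frac{g{\left(29 \right)}}{677} = \frac{5 + \frac{1}{4 \cdot 29}}{677} = \left(5 + \frac{1}{4} \cdot \frac{1}{29}\right) \frac{1}{677} = \left(5 + \frac{1}{116}\right) \frac{1}{677} = \frac{581}{116} \cdot \frac{1}{677} = \frac{581}{78532}$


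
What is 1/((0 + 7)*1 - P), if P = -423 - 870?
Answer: 1/1300 ≈ 0.00076923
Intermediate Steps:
P = -1293
1/((0 + 7)*1 - P) = 1/((0 + 7)*1 - 1*(-1293)) = 1/(7*1 + 1293) = 1/(7 + 1293) = 1/1300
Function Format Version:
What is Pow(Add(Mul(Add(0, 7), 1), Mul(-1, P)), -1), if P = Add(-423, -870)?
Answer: Rational(1, 1300) ≈ 0.00076923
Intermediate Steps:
P = -1293
Pow(Add(Mul(Add(0, 7), 1), Mul(-1, P)), -1) = Pow(Add(Mul(Add(0, 7), 1), Mul(-1, -1293)), -1) = Pow(Add(Mul(7, 1), 1293), -1) = Pow(Add(7, 1293), -1) = Pow(1300, -1) = Rational(1, 1300)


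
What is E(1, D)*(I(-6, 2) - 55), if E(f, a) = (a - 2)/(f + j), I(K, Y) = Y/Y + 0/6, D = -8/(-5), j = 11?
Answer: 9/5 ≈ 1.8000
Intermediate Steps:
D = 8/5 (D = -8*(-⅕) = 8/5 ≈ 1.6000)
I(K, Y) = 1 (I(K, Y) = 1 + 0*(⅙) = 1 + 0 = 1)
E(f, a) = (-2 + a)/(11 + f) (E(f, a) = (a - 2)/(f + 11) = (-2 + a)/(11 + f))
E(1, D)*(I(-6, 2) - 55) = ((-2 + 8/5)/(11 + 1))*(1 - 55) = (-⅖/12)*(-54) = ((1/12)*(-⅖))*(-54) = -1/30*(-54) = 9/5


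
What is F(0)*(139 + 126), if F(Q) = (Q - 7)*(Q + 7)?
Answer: -12985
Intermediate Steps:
F(Q) = (-7 + Q)*(7 + Q)
F(0)*(139 + 126) = (-49 + 0²)*(139 + 126) = (-49 + 0)*265 = -49*265 = -12985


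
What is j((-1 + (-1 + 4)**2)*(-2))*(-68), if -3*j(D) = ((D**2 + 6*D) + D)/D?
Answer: -204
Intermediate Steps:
j(D) = -(D**2 + 7*D)/(3*D) (j(D) = -((D**2 + 6*D) + D)/(3*D) = -(D**2 + 7*D)/(3*D))
j((-1 + (-1 + 4)**2)*(-2))*(-68) = (-7/3 - (-1 + (-1 + 4)**2)*(-2)/3)*(-68) = (-7/3 - (-1 + 3**2)*(-2)/3)*(-68) = (-7/3 - (-1 + 9)*(-2)/3)*(-68) = (-7/3 - 8*(-2)/3)*(-68) = (-7/3 - 1/3*(-16))*(-68) = (-7/3 + 16/3)*(-68) = 3*(-68) = -204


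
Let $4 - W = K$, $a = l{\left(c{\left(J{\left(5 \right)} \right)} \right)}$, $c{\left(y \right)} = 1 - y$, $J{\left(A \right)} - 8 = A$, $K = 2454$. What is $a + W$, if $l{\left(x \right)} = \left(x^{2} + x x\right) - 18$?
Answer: $-2180$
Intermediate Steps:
$J{\left(A \right)} = 8 + A$
$l{\left(x \right)} = -18 + 2 x^{2}$ ($l{\left(x \right)} = \left(x^{2} + x^{2}\right) - 18 = 2 x^{2} - 18 = -18 + 2 x^{2}$)
$a = 270$ ($a = -18 + 2 \left(1 - \left(8 + 5\right)\right)^{2} = -18 + 2 \left(1 - 13\right)^{2} = -18 + 2 \left(-12\right)^{2} = -18 + 2 \cdot 144 = -18 + 288 = 270$)
$W = -2450$ ($W = 4 - 2454 = -2450$)
$a + W = 270 - 2450 = -2180$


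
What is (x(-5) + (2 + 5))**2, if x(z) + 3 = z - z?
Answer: 16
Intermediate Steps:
x(z) = -3 (x(z) = -3 + (z - z) = -3 + 0 = -3)
(x(-5) + (2 + 5))**2 = (-3 + (2 + 5))**2 = (-3 + 7)**2 = 4**2 = 16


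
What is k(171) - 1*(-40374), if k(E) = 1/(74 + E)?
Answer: 9891631/245 ≈ 40374.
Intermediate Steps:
k(171) - 1*(-40374) = 1/(74 + 171) - 1*(-40374) = 1/245 + 40374 = 9891631/245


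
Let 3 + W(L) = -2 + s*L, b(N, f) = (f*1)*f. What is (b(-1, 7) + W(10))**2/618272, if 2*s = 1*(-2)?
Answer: 289/154568 ≈ 0.0018697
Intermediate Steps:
b(N, f) = f**2 (b(N, f) = f*f = f**2)
s = -1 (s = (1*(-2))/2 = (1/2)*(-2) = -1)
W(L) = -5 - L (W(L) = -3 + (-2 - L) = -5 - L)
(b(-1, 7) + W(10))**2/618272 = (7**2 + (-5 - 1*10))**2/618272 = (49 + (-5 - 10))**2*(1/618272) = (49 - 15)**2*(1/618272) = 34**2*(1/618272) = 1156*(1/618272) = 289/154568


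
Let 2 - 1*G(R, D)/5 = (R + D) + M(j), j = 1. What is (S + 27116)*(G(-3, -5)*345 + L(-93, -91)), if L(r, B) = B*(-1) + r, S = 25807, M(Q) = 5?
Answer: 456355029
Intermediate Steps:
G(R, D) = -15 - 5*D - 5*R (G(R, D) = 10 - 5*((R + D) + 5) = 10 - 5*((D + R) + 5) = 10 - 5*(5 + D + R) = 10 + (-25 - 5*D - 5*R) = -15 - 5*D - 5*R)
L(r, B) = r - B (L(r, B) = -B + r = r - B)
(S + 27116)*(G(-3, -5)*345 + L(-93, -91)) = (25807 + 27116)*((-15 - 5*(-5) - 5*(-3))*345 + (-93 - 1*(-91))) = 52923*((-15 + 25 + 15)*345 + (-93 + 91)) = 52923*(25*345 - 2) = 52923*(8625 - 2) = 52923*8623 = 456355029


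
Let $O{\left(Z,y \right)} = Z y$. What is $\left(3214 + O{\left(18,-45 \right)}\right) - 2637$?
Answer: $-233$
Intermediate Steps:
$\left(3214 + O{\left(18,-45 \right)}\right) - 2637 = \left(3214 + 18 \left(-45\right)\right) - 2637 = \left(3214 - 810\right) - 2637 = 2404 - 2637 = -233$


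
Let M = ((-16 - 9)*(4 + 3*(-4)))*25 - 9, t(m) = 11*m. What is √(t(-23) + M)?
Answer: √4738 ≈ 68.833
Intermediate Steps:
M = 4991 (M = -25*(4 - 12)*25 - 9 = -25*(-8)*25 - 9 = 200*25 - 9 = 5000 - 9 = 4991)
√(t(-23) + M) = √(11*(-23) + 4991) = √(-253 + 4991) = √4738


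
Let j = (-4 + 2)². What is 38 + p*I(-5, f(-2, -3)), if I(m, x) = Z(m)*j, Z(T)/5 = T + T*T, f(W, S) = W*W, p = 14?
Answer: 5638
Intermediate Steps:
j = 4 (j = (-2)² = 4)
f(W, S) = W²
Z(T) = 5*T + 5*T² (Z(T) = 5*(T + T*T) = 5*(T + T²) = 5*T + 5*T²)
I(m, x) = 20*m*(1 + m) (I(m, x) = (5*m*(1 + m))*4 = 20*m*(1 + m))
38 + p*I(-5, f(-2, -3)) = 38 + 14*(20*(-5)*(1 - 5)) = 38 + 14*(20*(-5)*(-4)) = 38 + 14*400 = 38 + 5600 = 5638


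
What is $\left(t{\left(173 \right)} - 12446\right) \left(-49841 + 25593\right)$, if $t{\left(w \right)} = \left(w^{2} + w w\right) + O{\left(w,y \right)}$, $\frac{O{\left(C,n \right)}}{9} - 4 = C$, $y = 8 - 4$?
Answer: $-1188273240$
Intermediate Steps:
$y = 4$
$O{\left(C,n \right)} = 36 + 9 C$
$t{\left(w \right)} = 36 + 2 w^{2} + 9 w$ ($t{\left(w \right)} = \left(w^{2} + w w\right) + \left(36 + 9 w\right) = \left(w^{2} + w^{2}\right) + \left(36 + 9 w\right) = 2 w^{2} + \left(36 + 9 w\right) = 36 + 2 w^{2} + 9 w$)
$\left(t{\left(173 \right)} - 12446\right) \left(-49841 + 25593\right) = \left(\left(36 + 2 \cdot 173^{2} + 9 \cdot 173\right) - 12446\right) \left(-49841 + 25593\right) = \left(\left(36 + 2 \cdot 29929 + 1557\right) - 12446\right) \left(-24248\right) = \left(\left(36 + 59858 + 1557\right) - 12446\right) \left(-24248\right) = \left(61451 - 12446\right) \left(-24248\right) = 49005 \left(-24248\right) = -1188273240$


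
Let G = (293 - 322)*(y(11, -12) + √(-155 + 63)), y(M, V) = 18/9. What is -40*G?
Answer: 2320 + 2320*I*√23 ≈ 2320.0 + 11126.0*I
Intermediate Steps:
y(M, V) = 2 (y(M, V) = 18*(⅑) = 2)
G = -58 - 58*I*√23 (G = (293 - 322)*(2 + √(-155 + 63)) = -29*(2 + √(-92)) = -29*(2 + 2*I*√23) = -58 - 58*I*√23 ≈ -58.0 - 278.16*I)
-40*G = -40*(-58 - 58*I*√23) = 2320 + 2320*I*√23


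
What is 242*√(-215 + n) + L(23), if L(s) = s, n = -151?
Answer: 23 + 242*I*√366 ≈ 23.0 + 4629.7*I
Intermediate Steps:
242*√(-215 + n) + L(23) = 242*√(-215 - 151) + 23 = 242*√(-366) + 23 = 242*(I*√366) + 23 = 242*I*√366 + 23 = 23 + 242*I*√366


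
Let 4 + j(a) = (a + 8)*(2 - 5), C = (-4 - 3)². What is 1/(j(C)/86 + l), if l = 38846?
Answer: 86/3340581 ≈ 2.5744e-5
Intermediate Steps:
C = 49 (C = (-7)² = 49)
j(a) = -28 - 3*a (j(a) = -4 + (a + 8)*(2 - 5) = -4 + (8 + a)*(-3) = -4 + (-24 - 3*a) = -28 - 3*a)
1/(j(C)/86 + l) = 1/((-28 - 3*49)/86 + 38846) = 1/((-28 - 147)*(1/86) + 38846) = 1/(-175*1/86 + 38846) = 1/(-175/86 + 38846) = 1/(3340581/86) = 86/3340581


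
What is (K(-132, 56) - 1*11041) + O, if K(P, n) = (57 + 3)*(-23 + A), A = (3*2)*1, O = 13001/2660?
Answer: -32069259/2660 ≈ -12056.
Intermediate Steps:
O = 13001/2660 (O = 13001*(1/2660) = 13001/2660 ≈ 4.8876)
A = 6 (A = 6*1 = 6)
K(P, n) = -1020 (K(P, n) = (57 + 3)*(-23 + 6) = 60*(-17) = -1020)
(K(-132, 56) - 1*11041) + O = (-1020 - 1*11041) + 13001/2660 = (-1020 - 11041) + 13001/2660 = -12061 + 13001/2660 = -32069259/2660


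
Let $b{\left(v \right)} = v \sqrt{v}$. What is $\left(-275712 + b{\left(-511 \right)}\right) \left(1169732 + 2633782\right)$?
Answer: $-1048674451968 - 1943595654 i \sqrt{511} \approx -1.0487 \cdot 10^{12} - 4.3936 \cdot 10^{10} i$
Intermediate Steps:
$b{\left(v \right)} = v^{\frac{3}{2}}$
$\left(-275712 + b{\left(-511 \right)}\right) \left(1169732 + 2633782\right) = \left(-275712 + \left(-511\right)^{\frac{3}{2}}\right) \left(1169732 + 2633782\right) = \left(-275712 - 511 i \sqrt{511}\right) 3803514 = -1048674451968 - 1943595654 i \sqrt{511}$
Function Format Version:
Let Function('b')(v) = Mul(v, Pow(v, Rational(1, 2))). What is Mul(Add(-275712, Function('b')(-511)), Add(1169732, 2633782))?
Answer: Add(-1048674451968, Mul(-1943595654, I, Pow(511, Rational(1, 2)))) ≈ Add(-1.0487e+12, Mul(-4.3936e+10, I))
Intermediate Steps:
Function('b')(v) = Pow(v, Rational(3, 2))
Mul(Add(-275712, Function('b')(-511)), Add(1169732, 2633782)) = Mul(Add(-275712, Pow(-511, Rational(3, 2))), Add(1169732, 2633782)) = Mul(Add(-275712, Mul(-511, I, Pow(511, Rational(1, 2)))), 3803514) = Add(-1048674451968, Mul(-1943595654, I, Pow(511, Rational(1, 2))))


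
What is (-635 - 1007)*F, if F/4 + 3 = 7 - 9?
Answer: 32840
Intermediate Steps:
F = -20 (F = -12 + 4*(7 - 9) = -12 + 4*(-2) = -12 - 8 = -20)
(-635 - 1007)*F = (-635 - 1007)*(-20) = -1642*(-20) = 32840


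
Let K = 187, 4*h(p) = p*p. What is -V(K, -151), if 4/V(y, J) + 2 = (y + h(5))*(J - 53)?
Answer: 4/39425 ≈ 0.00010146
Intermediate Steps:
h(p) = p²/4 (h(p) = (p*p)/4 = p²/4)
V(y, J) = 4/(-2 + (-53 + J)*(25/4 + y)) (V(y, J) = 4/(-2 + (y + (¼)*5²)*(J - 53)) = 4/(-2 + (y + (¼)*25)*(-53 + J)) = 4/(-2 + (y + 25/4)*(-53 + J)) = 4/(-2 + (25/4 + y)*(-53 + J)) = 4/(-2 + (-53 + J)*(25/4 + y)))
-V(K, -151) = -16/(-1333 - 212*187 + 25*(-151) + 4*(-151)*187) = -16/(-1333 - 39644 - 3775 - 112948) = -16/(-157700) = -16*(-1)/157700 = -1*(-4/39425) = 4/39425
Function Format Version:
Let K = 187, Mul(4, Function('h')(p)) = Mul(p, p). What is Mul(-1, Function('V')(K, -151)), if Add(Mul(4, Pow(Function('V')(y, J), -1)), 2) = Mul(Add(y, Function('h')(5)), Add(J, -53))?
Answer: Rational(4, 39425) ≈ 0.00010146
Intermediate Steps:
Function('h')(p) = Mul(Rational(1, 4), Pow(p, 2)) (Function('h')(p) = Mul(Rational(1, 4), Mul(p, p)) = Mul(Rational(1, 4), Pow(p, 2)))
Function('V')(y, J) = Mul(4, Pow(Add(-2, Mul(Add(-53, J), Add(Rational(25, 4), y))), -1)) (Function('V')(y, J) = Mul(4, Pow(Add(-2, Mul(Add(y, Mul(Rational(1, 4), Pow(5, 2))), Add(J, -53))), -1)) = Mul(4, Pow(Add(-2, Mul(Add(y, Mul(Rational(1, 4), 25)), Add(-53, J))), -1)) = Mul(4, Pow(Add(-2, Mul(Add(y, Rational(25, 4)), Add(-53, J))), -1)) = Mul(4, Pow(Add(-2, Mul(Add(Rational(25, 4), y), Add(-53, J))), -1)) = Mul(4, Pow(Add(-2, Mul(Add(-53, J), Add(Rational(25, 4), y))), -1)))
Mul(-1, Function('V')(K, -151)) = Mul(-1, Mul(16, Pow(Add(-1333, Mul(-212, 187), Mul(25, -151), Mul(4, -151, 187)), -1))) = Mul(-1, Mul(16, Pow(Add(-1333, -39644, -3775, -112948), -1))) = Mul(-1, Mul(16, Pow(-157700, -1))) = Mul(-1, Mul(16, Rational(-1, 157700))) = Mul(-1, Rational(-4, 39425)) = Rational(4, 39425)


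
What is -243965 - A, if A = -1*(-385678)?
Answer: -629643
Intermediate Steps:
A = 385678
-243965 - A = -243965 - 1*385678 = -243965 - 385678 = -629643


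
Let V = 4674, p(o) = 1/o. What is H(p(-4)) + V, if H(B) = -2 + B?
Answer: 18687/4 ≈ 4671.8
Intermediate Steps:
H(p(-4)) + V = (-2 + 1/(-4)) + 4674 = (-2 - ¼) + 4674 = -9/4 + 4674 = 18687/4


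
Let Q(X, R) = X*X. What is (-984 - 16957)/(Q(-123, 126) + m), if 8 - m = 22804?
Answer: 1631/697 ≈ 2.3400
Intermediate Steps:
m = -22796 (m = 8 - 1*22804 = 8 - 22804 = -22796)
Q(X, R) = X²
(-984 - 16957)/(Q(-123, 126) + m) = (-984 - 16957)/((-123)² - 22796) = -17941/(15129 - 22796) = -17941/(-7667) = -17941*(-1/7667) = 1631/697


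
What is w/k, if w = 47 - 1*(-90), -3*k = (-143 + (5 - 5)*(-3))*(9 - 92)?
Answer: -411/11869 ≈ -0.034628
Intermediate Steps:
k = -11869/3 (k = -(-143 + (5 - 5)*(-3))*(9 - 92)/3 = -(-143 + 0*(-3))*(-83)/3 = -(-143 + 0)*(-83)/3 = -(-143)*(-83)/3 = -1/3*11869 = -11869/3 ≈ -3956.3)
w = 137 (w = 47 + 90 = 137)
w/k = 137/(-11869/3) = -3/11869*137 = -411/11869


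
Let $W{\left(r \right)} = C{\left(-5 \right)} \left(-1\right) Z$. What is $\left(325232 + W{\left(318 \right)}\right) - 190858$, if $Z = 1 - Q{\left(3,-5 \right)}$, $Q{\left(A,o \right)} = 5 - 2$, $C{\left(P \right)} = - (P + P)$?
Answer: $134394$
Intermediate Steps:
$C{\left(P \right)} = - 2 P$
$Q{\left(A,o \right)} = 3$
$Z = -2$ ($Z = 1 - 3 = -2$)
$W{\left(r \right)} = 20$ ($W{\left(r \right)} = \left(-2\right) \left(-5\right) \left(-1\right) \left(-2\right) = 10 \left(-1\right) \left(-2\right) = \left(-10\right) \left(-2\right) = 20$)
$\left(325232 + W{\left(318 \right)}\right) - 190858 = \left(325232 + 20\right) - 190858 = 325252 - 190858 = 134394$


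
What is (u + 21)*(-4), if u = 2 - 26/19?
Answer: -1644/19 ≈ -86.526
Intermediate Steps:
u = 12/19 (u = 2 - 26/19 = 12/19 ≈ 0.63158)
(u + 21)*(-4) = (12/19 + 21)*(-4) = (411/19)*(-4) = -1644/19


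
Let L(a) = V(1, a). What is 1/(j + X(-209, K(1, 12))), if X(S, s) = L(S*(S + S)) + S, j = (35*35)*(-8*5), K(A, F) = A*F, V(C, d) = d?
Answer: 1/38153 ≈ 2.6210e-5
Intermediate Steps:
j = -49000 (j = 1225*(-40) = -49000)
L(a) = a
X(S, s) = S + 2*S**2 (X(S, s) = S*(S + S) + S = S*(2*S) + S = 2*S**2 + S = S + 2*S**2)
1/(j + X(-209, K(1, 12))) = 1/(-49000 - 209*(1 + 2*(-209))) = 1/(-49000 - 209*(1 - 418)) = 1/(-49000 - 209*(-417)) = 1/(-49000 + 87153) = 1/38153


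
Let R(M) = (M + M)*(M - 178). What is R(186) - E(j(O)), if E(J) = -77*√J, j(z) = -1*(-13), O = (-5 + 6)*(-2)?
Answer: 2976 + 77*√13 ≈ 3253.6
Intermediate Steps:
R(M) = 2*M*(-178 + M) (R(M) = (2*M)*(-178 + M) = 2*M*(-178 + M))
O = -2 (O = 1*(-2) = -2)
j(z) = 13
R(186) - E(j(O)) = 2*186*(-178 + 186) - (-77)*√13 = 2*186*8 + 77*√13 = 2976 + 77*√13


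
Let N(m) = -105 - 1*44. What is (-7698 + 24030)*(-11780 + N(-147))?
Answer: -194824428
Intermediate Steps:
N(m) = -149 (N(m) = -105 - 44 = -149)
(-7698 + 24030)*(-11780 + N(-147)) = (-7698 + 24030)*(-11780 - 149) = 16332*(-11929) = -194824428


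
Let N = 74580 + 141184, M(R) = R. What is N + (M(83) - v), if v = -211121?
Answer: 426968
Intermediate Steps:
N = 215764
N + (M(83) - v) = 215764 + (83 - 1*(-211121)) = 215764 + (83 + 211121) = 215764 + 211204 = 426968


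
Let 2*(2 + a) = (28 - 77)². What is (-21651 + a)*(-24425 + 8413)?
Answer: 327485430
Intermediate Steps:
a = 2397/2 (a = -2 + (28 - 77)²/2 = -2 + (½)*(-49)² = -2 + (½)*2401 = -2 + 2401/2 = 2397/2 ≈ 1198.5)
(-21651 + a)*(-24425 + 8413) = (-21651 + 2397/2)*(-24425 + 8413) = -40905/2*(-16012) = 327485430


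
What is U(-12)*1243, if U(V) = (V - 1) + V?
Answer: -31075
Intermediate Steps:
U(V) = -1 + 2*V (U(V) = (-1 + V) + V = -1 + 2*V)
U(-12)*1243 = (-1 + 2*(-12))*1243 = (-1 - 24)*1243 = -25*1243 = -31075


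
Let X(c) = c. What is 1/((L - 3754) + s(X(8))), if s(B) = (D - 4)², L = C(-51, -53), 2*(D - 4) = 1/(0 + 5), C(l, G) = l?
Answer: -100/380499 ≈ -0.00026281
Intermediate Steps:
D = 41/10 (D = 4 + 1/(2*(0 + 5)) = 4 + (½)/5 = 4 + (½)*(⅕) = 4 + ⅒ = 41/10 ≈ 4.1000)
L = -51
s(B) = 1/100 (s(B) = (41/10 - 4)² = (⅒)² = 1/100)
1/((L - 3754) + s(X(8))) = 1/((-51 - 3754) + 1/100) = 1/(-3805 + 1/100) = 1/(-380499/100) = -100/380499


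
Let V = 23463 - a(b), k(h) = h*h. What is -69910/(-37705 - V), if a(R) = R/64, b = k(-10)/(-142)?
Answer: 158835520/138973721 ≈ 1.1429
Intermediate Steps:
k(h) = h²
b = -50/71 (b = (-10)²/(-142) = 100*(-1/142) = -50/71 ≈ -0.70423)
a(R) = R/64 (a(R) = R*(1/64) = R/64)
V = 53307961/2272 (V = 23463 - (-50)/(64*71) = 23463 - 1*(-25/2272) = 23463 + 25/2272 = 53307961/2272 ≈ 23463.)
-69910/(-37705 - V) = -69910/(-37705 - 1*53307961/2272) = -69910/(-37705 - 53307961/2272) = -69910/(-138973721/2272) = -69910*(-2272/138973721) = 158835520/138973721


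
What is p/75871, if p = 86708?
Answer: 86708/75871 ≈ 1.1428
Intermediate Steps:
p/75871 = 86708/75871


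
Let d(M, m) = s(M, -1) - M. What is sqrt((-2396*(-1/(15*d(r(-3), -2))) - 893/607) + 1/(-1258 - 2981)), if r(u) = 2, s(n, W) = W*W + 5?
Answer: 29*sqrt(841078954815)/4288455 ≈ 6.2018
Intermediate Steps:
s(n, W) = 5 + W**2 (s(n, W) = W**2 + 5 = 5 + W**2)
d(M, m) = 6 - M (d(M, m) = (5 + (-1)**2) - M = (5 + 1) - M = 6 - M)
sqrt((-2396*(-1/(15*d(r(-3), -2))) - 893/607) + 1/(-1258 - 2981)) = sqrt((-2396*(-1/(15*(6 - 1*2))) - 893/607) + 1/(-1258 - 2981)) = sqrt((-2396*(-1/(15*(6 - 2))) - 893*1/607) + 1/(-4239)) = sqrt((-2396/(4*(-15)) - 893/607) - 1/4239) = sqrt((-2396/(-60) - 893/607) - 1/4239) = sqrt((-2396*(-1/60) - 893/607) - 1/4239) = sqrt((599/15 - 893/607) - 1/4239) = sqrt(350198/9105 - 1/4239) = sqrt(494826739/12865365) = 29*sqrt(841078954815)/4288455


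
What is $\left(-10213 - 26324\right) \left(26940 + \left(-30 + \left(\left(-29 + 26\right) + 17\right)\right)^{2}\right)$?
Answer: $-993660252$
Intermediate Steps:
$\left(-10213 - 26324\right) \left(26940 + \left(-30 + \left(\left(-29 + 26\right) + 17\right)\right)^{2}\right) = - 36537 \left(26940 + \left(-30 + \left(-3 + 17\right)\right)^{2}\right) = - 36537 \left(26940 + \left(-30 + 14\right)^{2}\right) = - 36537 \left(26940 + \left(-16\right)^{2}\right) = - 36537 \left(26940 + 256\right) = \left(-36537\right) 27196 = -993660252$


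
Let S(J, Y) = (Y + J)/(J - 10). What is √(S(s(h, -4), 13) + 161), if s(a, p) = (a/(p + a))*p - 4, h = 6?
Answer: √108914/26 ≈ 12.693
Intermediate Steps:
s(a, p) = -4 + a*p/(a + p) (s(a, p) = (a/(a + p))*p - 4 = a*p/(a + p) - 4 = -4 + a*p/(a + p))
S(J, Y) = (J + Y)/(-10 + J)
√(S(s(h, -4), 13) + 161) = √(((-4*6 - 4*(-4) + 6*(-4))/(6 - 4) + 13)/(-10 + (-4*6 - 4*(-4) + 6*(-4))/(6 - 4)) + 161) = √(((-24 + 16 - 24)/2 + 13)/(-10 + (-24 + 16 - 24)/2) + 161) = √(((½)*(-32) + 13)/(-10 + (½)*(-32)) + 161) = √((-16 + 13)/(-10 - 16) + 161) = √(-3/(-26) + 161) = √(-1/26*(-3) + 161) = √(3/26 + 161) = √(4189/26) = √108914/26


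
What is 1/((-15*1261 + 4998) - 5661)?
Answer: -1/19578 ≈ -5.1078e-5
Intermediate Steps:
1/((-15*1261 + 4998) - 5661) = 1/((-18915 + 4998) - 5661) = 1/(-13917 - 5661) = 1/(-19578) = -1/19578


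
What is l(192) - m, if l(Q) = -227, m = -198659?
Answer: 198432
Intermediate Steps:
l(192) - m = -227 - 1*(-198659) = -227 + 198659 = 198432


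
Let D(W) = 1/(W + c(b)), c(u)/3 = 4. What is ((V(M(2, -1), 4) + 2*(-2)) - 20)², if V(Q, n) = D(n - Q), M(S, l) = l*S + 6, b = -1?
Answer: 82369/144 ≈ 572.01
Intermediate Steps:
c(u) = 12 (c(u) = 3*4 = 12)
M(S, l) = 6 + S*l (M(S, l) = S*l + 6 = 6 + S*l)
D(W) = 1/(12 + W) (D(W) = 1/(W + 12) = 1/(12 + W))
V(Q, n) = 1/(12 + n - Q) (V(Q, n) = 1/(12 + (n - Q)) = 1/(12 + n - Q))
((V(M(2, -1), 4) + 2*(-2)) - 20)² = ((1/(12 + 4 - (6 + 2*(-1))) + 2*(-2)) - 20)² = ((1/(12 + 4 - (6 - 2)) - 4) - 20)² = ((1/(12 + 4 - 1*4) - 4) - 20)² = ((1/(12 + 4 - 4) - 4) - 20)² = ((1/12 - 4) - 20)² = (-47/12 - 20)² = (-287/12)² = 82369/144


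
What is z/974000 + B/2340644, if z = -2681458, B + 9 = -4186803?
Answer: -1294286683369/284973407000 ≈ -4.5418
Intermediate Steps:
B = -4186812 (B = -9 - 4186803 = -4186812)
z/974000 + B/2340644 = -2681458/974000 - 4186812/2340644 = -2681458*1/974000 - 4186812*1/2340644 = -1340729/487000 - 1046703/585161 = -1294286683369/284973407000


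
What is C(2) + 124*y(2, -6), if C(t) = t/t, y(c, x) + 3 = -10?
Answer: -1611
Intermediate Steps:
y(c, x) = -13 (y(c, x) = -3 - 10 = -13)
C(t) = 1
C(2) + 124*y(2, -6) = 1 + 124*(-13) = 1 - 1612 = -1611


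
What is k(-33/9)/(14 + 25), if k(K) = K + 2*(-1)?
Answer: -17/117 ≈ -0.14530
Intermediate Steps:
k(K) = -2 + K (k(K) = K - 2 = -2 + K)
k(-33/9)/(14 + 25) = (-2 - 33/9)/(14 + 25) = (-2 - 33*1/9)/39 = (-2 - 11/3)/39 = (1/39)*(-17/3) = -17/117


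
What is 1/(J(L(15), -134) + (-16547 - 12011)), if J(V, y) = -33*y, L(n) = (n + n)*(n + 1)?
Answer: -1/24136 ≈ -4.1432e-5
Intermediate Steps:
L(n) = 2*n*(1 + n) (L(n) = (2*n)*(1 + n) = 2*n*(1 + n))
1/(J(L(15), -134) + (-16547 - 12011)) = 1/(-33*(-134) + (-16547 - 12011)) = 1/(4422 - 28558) = 1/(-24136) = -1/24136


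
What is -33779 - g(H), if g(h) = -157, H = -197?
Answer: -33622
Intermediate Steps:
-33779 - g(H) = -33779 - 1*(-157) = -33779 + 157 = -33622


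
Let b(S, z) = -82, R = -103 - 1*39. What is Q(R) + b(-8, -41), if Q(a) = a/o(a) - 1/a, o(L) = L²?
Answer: -82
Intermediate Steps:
R = -142 (R = -103 - 39 = -142)
Q(a) = 0 (Q(a) = a/(a²) - 1/a = a/a² - 1/a = 1/a - 1/a = 0)
Q(R) + b(-8, -41) = 0 - 82 = -82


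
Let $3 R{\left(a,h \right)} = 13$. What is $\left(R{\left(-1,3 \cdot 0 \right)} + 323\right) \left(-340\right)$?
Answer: $- \frac{333880}{3} \approx -1.1129 \cdot 10^{5}$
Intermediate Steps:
$R{\left(a,h \right)} = \frac{13}{3}$ ($R{\left(a,h \right)} = \frac{1}{3} \cdot 13 = \frac{13}{3}$)
$\left(R{\left(-1,3 \cdot 0 \right)} + 323\right) \left(-340\right) = \left(\frac{13}{3} + 323\right) \left(-340\right) = \frac{982}{3} \left(-340\right) = - \frac{333880}{3}$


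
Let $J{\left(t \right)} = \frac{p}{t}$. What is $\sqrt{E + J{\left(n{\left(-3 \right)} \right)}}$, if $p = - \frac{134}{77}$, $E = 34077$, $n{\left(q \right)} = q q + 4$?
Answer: $\frac{\sqrt{34145053943}}{1001} \approx 184.6$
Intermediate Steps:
$n{\left(q \right)} = 4 + q^{2}$ ($n{\left(q \right)} = q^{2} + 4 = 4 + q^{2}$)
$p = - \frac{134}{77}$ ($p = \left(-134\right) \frac{1}{77} = - \frac{134}{77} \approx -1.7403$)
$J{\left(t \right)} = - \frac{134}{77 t}$
$\sqrt{E + J{\left(n{\left(-3 \right)} \right)}} = \sqrt{34077 - \frac{134}{77 \left(4 + \left(-3\right)^{2}\right)}} = \sqrt{34077 - \frac{134}{77 \left(4 + 9\right)}} = \sqrt{34077 - \frac{134}{77 \cdot 13}} = \sqrt{34077 - \frac{134}{1001}} = \sqrt{\frac{34110943}{1001}} = \frac{\sqrt{34145053943}}{1001}$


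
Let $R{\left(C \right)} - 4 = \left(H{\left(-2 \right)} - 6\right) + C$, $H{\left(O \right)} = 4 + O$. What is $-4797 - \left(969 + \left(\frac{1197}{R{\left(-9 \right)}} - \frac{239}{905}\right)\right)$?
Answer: $- \frac{5097626}{905} \approx -5632.7$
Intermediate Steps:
$R{\left(C \right)} = C$ ($R{\left(C \right)} = 4 + \left(\left(\left(4 - 2\right) - 6\right) + C\right) = 4 + \left(\left(2 - 6\right) + C\right) = 4 + \left(-4 + C\right) = C$)
$-4797 - \left(969 + \left(\frac{1197}{R{\left(-9 \right)}} - \frac{239}{905}\right)\right) = -4797 - \left(969 + \left(\frac{1197}{-9} - \frac{239}{905}\right)\right) = -4797 - \left(969 + \left(1197 \left(- \frac{1}{9}\right) - \frac{239}{905}\right)\right) = -4797 - \left(969 - \frac{120604}{905}\right) = -4797 - \frac{756341}{905} = - \frac{5097626}{905}$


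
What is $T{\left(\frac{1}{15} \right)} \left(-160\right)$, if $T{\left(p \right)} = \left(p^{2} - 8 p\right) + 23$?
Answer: $- \frac{161792}{45} \approx -3595.4$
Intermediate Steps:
$T{\left(p \right)} = 23 + p^{2} - 8 p$
$T{\left(\frac{1}{15} \right)} \left(-160\right) = \left(23 + \left(\frac{1}{15}\right)^{2} - \frac{8}{15}\right) \left(-160\right) = \left(23 + \frac{1}{225} - \frac{8}{15}\right) \left(-160\right) = \frac{5056}{225} \left(-160\right) = - \frac{161792}{45}$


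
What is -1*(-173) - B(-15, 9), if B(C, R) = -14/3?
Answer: 533/3 ≈ 177.67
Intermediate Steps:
B(C, R) = -14/3 (B(C, R) = -14*⅓ = -14/3)
-1*(-173) - B(-15, 9) = -1*(-173) - 1*(-14/3) = 173 + 14/3 = 533/3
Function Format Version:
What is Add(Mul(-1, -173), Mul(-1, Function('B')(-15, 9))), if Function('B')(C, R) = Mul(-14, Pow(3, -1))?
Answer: Rational(533, 3) ≈ 177.67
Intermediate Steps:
Function('B')(C, R) = Rational(-14, 3) (Function('B')(C, R) = Mul(-14, Rational(1, 3)) = Rational(-14, 3))
Add(Mul(-1, -173), Mul(-1, Function('B')(-15, 9))) = Add(Mul(-1, -173), Mul(-1, Rational(-14, 3))) = Add(173, Rational(14, 3)) = Rational(533, 3)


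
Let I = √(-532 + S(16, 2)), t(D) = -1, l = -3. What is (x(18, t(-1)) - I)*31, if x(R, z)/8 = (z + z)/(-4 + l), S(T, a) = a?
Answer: 496/7 - 31*I*√530 ≈ 70.857 - 713.67*I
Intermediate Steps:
I = I*√530 (I = √(-532 + 2) = √(-530) = I*√530 ≈ 23.022*I)
x(R, z) = -16*z/7 (x(R, z) = 8*((z + z)/(-4 - 3)) = 8*((2*z)/(-7)) = 8*((2*z)*(-⅐)) = 8*(-2*z/7) = -16*z/7)
(x(18, t(-1)) - I)*31 = (-16/7*(-1) - I*√530)*31 = (16/7 - I*√530)*31 = 496/7 - 31*I*√530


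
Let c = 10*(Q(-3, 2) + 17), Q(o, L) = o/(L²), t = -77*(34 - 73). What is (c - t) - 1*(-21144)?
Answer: 36607/2 ≈ 18304.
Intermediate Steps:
t = 3003 (t = -77*(-39) = 3003)
Q(o, L) = o/L²
c = 325/2 (c = 10*(-3/2² + 17) = 10*(-3*¼ + 17) = 10*(-¾ + 17) = 10*(65/4) = 325/2 ≈ 162.50)
(c - t) - 1*(-21144) = (325/2 - 1*3003) - 1*(-21144) = (325/2 - 3003) + 21144 = -5681/2 + 21144 = 36607/2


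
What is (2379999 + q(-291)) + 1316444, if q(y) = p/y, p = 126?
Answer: 358554929/97 ≈ 3.6964e+6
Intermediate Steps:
q(y) = 126/y
(2379999 + q(-291)) + 1316444 = (2379999 + 126/(-291)) + 1316444 = (2379999 + 126*(-1/291)) + 1316444 = (2379999 - 42/97) + 1316444 = 230859861/97 + 1316444 = 358554929/97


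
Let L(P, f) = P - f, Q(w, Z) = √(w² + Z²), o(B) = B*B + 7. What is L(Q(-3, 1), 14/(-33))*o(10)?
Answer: 1498/33 + 107*√10 ≈ 383.76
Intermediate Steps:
o(B) = 7 + B² (o(B) = B² + 7 = 7 + B²)
Q(w, Z) = √(Z² + w²)
L(Q(-3, 1), 14/(-33))*o(10) = (√(1² + (-3)²) - 14/(-33))*(7 + 10²) = (√(1 + 9) - 14*(-1)/33)*(7 + 100) = (√10 - 1*(-14/33))*107 = (√10 + 14/33)*107 = (14/33 + √10)*107 = 1498/33 + 107*√10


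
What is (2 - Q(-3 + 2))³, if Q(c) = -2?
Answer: 64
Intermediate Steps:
(2 - Q(-3 + 2))³ = (2 - 1*(-2))³ = (2 + 2)³ = 4³ = 64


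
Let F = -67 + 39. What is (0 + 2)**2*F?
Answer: -112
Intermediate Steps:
F = -28
(0 + 2)**2*F = (0 + 2)**2*(-28) = 2**2*(-28) = 4*(-28) = -112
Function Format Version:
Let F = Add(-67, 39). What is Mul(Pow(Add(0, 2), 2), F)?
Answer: -112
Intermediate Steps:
F = -28
Mul(Pow(Add(0, 2), 2), F) = Mul(Pow(Add(0, 2), 2), -28) = Mul(Pow(2, 2), -28) = Mul(4, -28) = -112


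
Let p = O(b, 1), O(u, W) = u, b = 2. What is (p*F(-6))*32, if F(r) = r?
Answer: -384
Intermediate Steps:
p = 2
(p*F(-6))*32 = (2*(-6))*32 = -12*32 = -384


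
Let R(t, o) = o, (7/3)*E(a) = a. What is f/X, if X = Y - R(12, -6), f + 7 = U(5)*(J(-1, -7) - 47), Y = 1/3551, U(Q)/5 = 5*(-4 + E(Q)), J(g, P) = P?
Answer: 5649641/13559 ≈ 416.67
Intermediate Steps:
E(a) = 3*a/7
U(Q) = -100 + 75*Q/7 (U(Q) = 5*(5*(-4 + 3*Q/7)) = 5*(-20 + 15*Q/7) = -100 + 75*Q/7)
Y = 1/3551 ≈ 0.00028161
f = 17501/7 (f = -7 + (-100 + (75/7)*5)*(-7 - 47) = -7 + (-100 + 375/7)*(-54) = -7 - 325/7*(-54) = -7 + 17550/7 = 17501/7 ≈ 2500.1)
X = 21307/3551 (X = 1/3551 - 1*(-6) = 1/3551 + 6 = 21307/3551 ≈ 6.0003)
f/X = 17501/(7*(21307/3551)) = (17501/7)*(3551/21307) = 5649641/13559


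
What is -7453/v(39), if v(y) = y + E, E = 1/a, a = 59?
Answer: -439727/2302 ≈ -191.02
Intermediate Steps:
E = 1/59 ≈ 0.016949
v(y) = 1/59 + y (v(y) = y + 1/59 = 1/59 + y)
-7453/v(39) = -7453/(1/59 + 39) = -7453/2302/59 = -7453*59/2302 = -439727/2302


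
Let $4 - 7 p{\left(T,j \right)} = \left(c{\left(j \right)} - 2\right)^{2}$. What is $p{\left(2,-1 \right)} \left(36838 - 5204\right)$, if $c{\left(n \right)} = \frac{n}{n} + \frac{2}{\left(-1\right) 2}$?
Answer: $0$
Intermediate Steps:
$c{\left(n \right)} = 0$ ($c{\left(n \right)} = 1 + \frac{2}{-2} = 1 + 2 \left(- \frac{1}{2}\right) = 1 - 1 = 0$)
$p{\left(T,j \right)} = 0$ ($p{\left(T,j \right)} = \frac{4}{7} - \frac{\left(0 - 2\right)^{2}}{7} = \frac{4}{7} - \frac{\left(-2\right)^{2}}{7} = \frac{4}{7} - \frac{4}{7} = 0$)
$p{\left(2,-1 \right)} \left(36838 - 5204\right) = 0 \left(36838 - 5204\right) = 0 \cdot 31634 = 0$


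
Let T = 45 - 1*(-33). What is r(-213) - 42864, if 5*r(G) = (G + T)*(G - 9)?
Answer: -36870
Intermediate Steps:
T = 78 (T = 45 + 33 = 78)
r(G) = (-9 + G)*(78 + G)/5 (r(G) = ((G + 78)*(G - 9))/5 = ((78 + G)*(-9 + G))/5 = ((-9 + G)*(78 + G))/5 = (-9 + G)*(78 + G)/5)
r(-213) - 42864 = (-702/5 + (⅕)*(-213)² + (69/5)*(-213)) - 42864 = (-702/5 + (⅕)*45369 - 14697/5) - 42864 = (-702/5 + 45369/5 - 14697/5) - 42864 = 5994 - 42864 = -36870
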